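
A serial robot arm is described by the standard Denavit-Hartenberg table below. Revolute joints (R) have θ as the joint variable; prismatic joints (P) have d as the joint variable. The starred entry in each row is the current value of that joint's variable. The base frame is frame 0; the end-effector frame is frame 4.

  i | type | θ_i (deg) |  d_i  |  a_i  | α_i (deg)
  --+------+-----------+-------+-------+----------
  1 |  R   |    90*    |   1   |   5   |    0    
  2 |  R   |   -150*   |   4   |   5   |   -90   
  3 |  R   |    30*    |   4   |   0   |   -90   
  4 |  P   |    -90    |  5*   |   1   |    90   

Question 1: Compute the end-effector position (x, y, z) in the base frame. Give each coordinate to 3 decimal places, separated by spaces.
after link 1: o_1 = (0.0000, 5.0000, 1.0000)
after link 2: o_2 = (2.5000, 0.6699, 5.0000)
after link 3: o_3 = (5.9641, 2.6699, 5.0000)
after link 4: o_4 = (5.5801, 5.3349, 0.6699)

5.580 5.335 0.670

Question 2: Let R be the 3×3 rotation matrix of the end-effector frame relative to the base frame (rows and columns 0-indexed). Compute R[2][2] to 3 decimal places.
End-effector z-axis (col 2 of R) = (-0.4330,0.7500,0.5000)
R[2][2] = 0.5000

0.500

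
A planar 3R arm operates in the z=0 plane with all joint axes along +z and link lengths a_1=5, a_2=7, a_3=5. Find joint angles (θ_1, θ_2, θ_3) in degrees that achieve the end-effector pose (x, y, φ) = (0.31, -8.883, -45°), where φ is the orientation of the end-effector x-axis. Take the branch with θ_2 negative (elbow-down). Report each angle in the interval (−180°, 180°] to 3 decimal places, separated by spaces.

wrist centre = target − a_3·(cos φ, sin φ) = (-3.2255, -5.3475)
cos θ_2 = (38.9995−5²−7²)/(2·5·7) = -0.5000; θ_2 = -120.0005° (elbow-down)
β = atan2(-5.3475,-3.2255) = -121.0979°; ψ = atan2(-6.0621,1.4999) = -76.1025°
θ_1 = β − ψ = -44.9954°
θ_3 = φ − θ_1 − θ_2 = 119.9959° (wrapped to (-180°,180°])

-44.995 -120.001 119.996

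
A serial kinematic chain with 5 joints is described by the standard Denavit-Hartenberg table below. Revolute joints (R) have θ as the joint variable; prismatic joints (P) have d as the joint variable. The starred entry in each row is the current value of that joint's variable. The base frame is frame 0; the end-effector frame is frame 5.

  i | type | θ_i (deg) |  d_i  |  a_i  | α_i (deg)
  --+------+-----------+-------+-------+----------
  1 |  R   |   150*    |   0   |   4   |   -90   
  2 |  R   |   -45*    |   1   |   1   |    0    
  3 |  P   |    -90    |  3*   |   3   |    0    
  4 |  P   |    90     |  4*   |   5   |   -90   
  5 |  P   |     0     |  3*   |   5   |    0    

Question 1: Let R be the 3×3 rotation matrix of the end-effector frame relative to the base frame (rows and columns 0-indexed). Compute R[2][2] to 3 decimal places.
-0.707

End-effector z-axis (col 2 of R) = (-0.6124,0.3536,-0.7071)
R[2][2] = -0.7071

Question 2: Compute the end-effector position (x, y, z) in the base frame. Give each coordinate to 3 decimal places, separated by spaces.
-14.200 -1.039 7.778

after link 1: o_1 = (-3.4641, 2.0000, 0.0000)
after link 2: o_2 = (-4.5765, 1.4875, 0.7071)
after link 3: o_3 = (-4.2394, -2.1712, 2.8284)
after link 4: o_4 = (-9.3012, -3.8675, 6.3640)
after link 5: o_5 = (-14.2002, -1.0391, 7.7782)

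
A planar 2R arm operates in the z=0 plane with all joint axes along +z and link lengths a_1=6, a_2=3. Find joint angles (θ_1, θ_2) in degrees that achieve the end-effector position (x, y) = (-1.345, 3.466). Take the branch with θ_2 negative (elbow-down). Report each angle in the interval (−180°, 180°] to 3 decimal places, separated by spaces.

cos θ_2 = (13.8222−6²−3²)/(2·6·3) = -0.8661; θ_2 = -150.0029° (elbow-down)
β = atan2(3.4660,-1.3450) = 111.2090°; ψ = atan2(-1.4999,3.4018) = -23.7926°
θ_1 = β − ψ = 135.0016°

135.002 -150.003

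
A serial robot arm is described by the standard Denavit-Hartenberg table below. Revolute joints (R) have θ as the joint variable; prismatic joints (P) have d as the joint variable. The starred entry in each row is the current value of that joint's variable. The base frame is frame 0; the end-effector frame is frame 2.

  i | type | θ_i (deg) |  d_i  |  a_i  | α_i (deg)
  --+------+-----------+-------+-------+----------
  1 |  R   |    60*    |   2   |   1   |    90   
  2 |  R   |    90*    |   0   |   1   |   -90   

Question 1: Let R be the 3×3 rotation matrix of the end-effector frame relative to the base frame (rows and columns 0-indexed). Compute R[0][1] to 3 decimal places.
-0.866

End-effector y-axis (col 1 of R) = (-0.8660,0.5000,-0.0000)
R[0][1] = -0.8660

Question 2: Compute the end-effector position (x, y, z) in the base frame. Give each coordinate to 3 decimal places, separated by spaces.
0.500 0.866 3.000

after link 1: o_1 = (0.5000, 0.8660, 2.0000)
after link 2: o_2 = (0.5000, 0.8660, 3.0000)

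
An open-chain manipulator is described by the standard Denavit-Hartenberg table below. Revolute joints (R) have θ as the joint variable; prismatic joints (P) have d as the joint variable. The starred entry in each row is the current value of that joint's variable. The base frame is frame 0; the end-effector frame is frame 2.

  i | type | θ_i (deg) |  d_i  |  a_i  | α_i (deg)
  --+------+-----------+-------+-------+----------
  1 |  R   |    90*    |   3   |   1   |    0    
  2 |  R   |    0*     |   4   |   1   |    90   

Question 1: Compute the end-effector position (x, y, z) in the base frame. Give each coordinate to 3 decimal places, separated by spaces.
after link 1: o_1 = (0.0000, 1.0000, 3.0000)
after link 2: o_2 = (0.0000, 2.0000, 7.0000)

0.000 2.000 7.000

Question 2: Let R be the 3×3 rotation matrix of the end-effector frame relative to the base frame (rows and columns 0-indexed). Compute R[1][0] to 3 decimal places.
1.000

End-effector x-axis (col 0 of R) = (0.0000,1.0000,0.0000)
R[1][0] = 1.0000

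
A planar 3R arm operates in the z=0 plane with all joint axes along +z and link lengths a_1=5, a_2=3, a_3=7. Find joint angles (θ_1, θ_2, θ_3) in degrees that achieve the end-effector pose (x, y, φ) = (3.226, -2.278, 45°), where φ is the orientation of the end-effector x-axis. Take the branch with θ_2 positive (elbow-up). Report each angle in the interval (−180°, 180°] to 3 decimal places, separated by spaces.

wrist centre = target − a_3·(cos φ, sin φ) = (-1.7237, -7.2277)
cos θ_2 = (55.2116−5²−3²)/(2·5·3) = 0.7071; θ_2 = 45.0042° (elbow-up)
β = atan2(-7.2277,-1.7237) = -103.4139°; ψ = atan2(2.1215,7.1212) = 16.5894°
θ_1 = β − ψ = -120.0033°
θ_3 = φ − θ_1 − θ_2 = 119.9991° (wrapped to (-180°,180°])

-120.003 45.004 119.999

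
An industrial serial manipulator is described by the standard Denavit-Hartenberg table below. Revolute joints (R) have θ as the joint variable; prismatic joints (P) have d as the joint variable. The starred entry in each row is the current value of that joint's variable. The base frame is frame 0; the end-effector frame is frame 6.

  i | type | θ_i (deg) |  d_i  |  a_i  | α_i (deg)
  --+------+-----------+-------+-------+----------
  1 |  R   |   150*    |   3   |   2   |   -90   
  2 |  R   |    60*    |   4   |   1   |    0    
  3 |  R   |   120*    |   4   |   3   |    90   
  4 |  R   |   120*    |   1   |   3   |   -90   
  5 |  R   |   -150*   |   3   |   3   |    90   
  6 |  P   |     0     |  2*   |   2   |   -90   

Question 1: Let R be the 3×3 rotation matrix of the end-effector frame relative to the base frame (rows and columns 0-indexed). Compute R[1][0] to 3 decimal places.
End-effector x-axis (col 0 of R) = (0.7500,0.4330,-0.5000)
R[1][0] = 0.4330

0.433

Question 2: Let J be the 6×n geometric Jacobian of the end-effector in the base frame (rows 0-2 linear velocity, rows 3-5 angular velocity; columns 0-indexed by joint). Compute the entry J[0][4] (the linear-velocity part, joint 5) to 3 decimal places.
axis z_4 = (-0.5000,0.8660,0.0000); lever o_n−o_4 = (3.1160,5.2631,-0.7679)
cross product → J_v[:, 4] = (-0.6651,-0.3840,-5.3301)
J_ω[:, 4] = z_4
entry J[0][4] = -0.6651

-0.665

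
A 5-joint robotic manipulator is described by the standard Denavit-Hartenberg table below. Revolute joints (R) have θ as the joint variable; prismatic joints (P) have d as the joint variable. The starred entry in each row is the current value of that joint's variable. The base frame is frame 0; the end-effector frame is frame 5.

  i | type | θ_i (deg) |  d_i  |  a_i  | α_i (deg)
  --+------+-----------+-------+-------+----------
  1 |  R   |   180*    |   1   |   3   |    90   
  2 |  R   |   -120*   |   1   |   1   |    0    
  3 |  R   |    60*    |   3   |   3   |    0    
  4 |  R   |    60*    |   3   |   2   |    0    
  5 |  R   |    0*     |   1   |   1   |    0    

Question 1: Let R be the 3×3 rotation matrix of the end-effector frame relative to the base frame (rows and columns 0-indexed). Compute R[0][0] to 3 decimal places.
End-effector x-axis (col 0 of R) = (-1.0000,0.0000,-0.0000)
R[0][0] = -1.0000

-1.000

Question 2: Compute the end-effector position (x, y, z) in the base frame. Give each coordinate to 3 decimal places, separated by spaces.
-7.000 8.000 -2.464

after link 1: o_1 = (-3.0000, 0.0000, 1.0000)
after link 2: o_2 = (-2.5000, 1.0000, 0.1340)
after link 3: o_3 = (-4.0000, 4.0000, -2.4641)
after link 4: o_4 = (-6.0000, 7.0000, -2.4641)
after link 5: o_5 = (-7.0000, 8.0000, -2.4641)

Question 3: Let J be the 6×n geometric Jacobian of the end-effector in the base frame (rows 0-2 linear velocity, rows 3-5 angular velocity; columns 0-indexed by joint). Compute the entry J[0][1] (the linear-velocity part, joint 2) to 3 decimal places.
axis z_1 = (0.0000,1.0000,0.0000); lever o_n−o_1 = (-4.0000,8.0000,-3.4641)
cross product → J_v[:, 1] = (-3.4641,0.0000,4.0000)
J_ω[:, 1] = z_1
entry J[0][1] = -3.4641

-3.464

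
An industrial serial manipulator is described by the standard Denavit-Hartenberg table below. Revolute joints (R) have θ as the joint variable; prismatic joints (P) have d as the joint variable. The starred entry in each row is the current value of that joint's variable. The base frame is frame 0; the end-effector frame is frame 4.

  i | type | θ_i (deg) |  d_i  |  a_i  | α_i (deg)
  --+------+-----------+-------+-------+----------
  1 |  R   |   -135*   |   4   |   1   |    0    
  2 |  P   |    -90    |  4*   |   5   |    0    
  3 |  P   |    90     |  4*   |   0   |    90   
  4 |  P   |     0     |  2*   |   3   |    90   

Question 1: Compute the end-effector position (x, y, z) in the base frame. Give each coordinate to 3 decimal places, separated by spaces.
after link 1: o_1 = (-0.7071, -0.7071, 4.0000)
after link 2: o_2 = (-4.2426, 2.8284, 8.0000)
after link 3: o_3 = (-4.2426, 2.8284, 12.0000)
after link 4: o_4 = (-7.7782, 2.1213, 12.0000)

-7.778 2.121 12.000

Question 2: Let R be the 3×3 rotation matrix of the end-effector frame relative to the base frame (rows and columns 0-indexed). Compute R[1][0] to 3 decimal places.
End-effector x-axis (col 0 of R) = (-0.7071,-0.7071,0.0000)
R[1][0] = -0.7071

-0.707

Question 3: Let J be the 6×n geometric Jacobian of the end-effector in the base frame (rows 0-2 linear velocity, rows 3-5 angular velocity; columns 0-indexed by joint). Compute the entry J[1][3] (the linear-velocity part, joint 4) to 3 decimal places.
prismatic axis z_3 = (-0.7071,0.7071,0.0000)
J_v[:, 3] = z_3; J_ω[:, 3] = (0,0,0)
entry J[1][3] = 0.7071

0.707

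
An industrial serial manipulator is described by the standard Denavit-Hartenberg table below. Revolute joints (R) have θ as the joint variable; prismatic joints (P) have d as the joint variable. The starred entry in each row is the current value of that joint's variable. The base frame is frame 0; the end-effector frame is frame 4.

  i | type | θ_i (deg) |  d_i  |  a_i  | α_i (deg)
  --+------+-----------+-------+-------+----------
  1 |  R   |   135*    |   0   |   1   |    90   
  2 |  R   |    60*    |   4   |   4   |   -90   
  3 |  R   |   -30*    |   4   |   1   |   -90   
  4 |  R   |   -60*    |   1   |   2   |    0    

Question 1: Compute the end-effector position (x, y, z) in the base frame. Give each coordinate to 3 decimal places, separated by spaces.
after link 1: o_1 = (-0.7071, 0.7071, 0.0000)
after link 2: o_2 = (0.7071, 4.9497, 3.4641)
after link 3: o_3 = (3.2040, 3.1600, 6.2141)
after link 4: o_4 = (3.5228, 2.3235, 8.2631)

3.523 2.323 8.263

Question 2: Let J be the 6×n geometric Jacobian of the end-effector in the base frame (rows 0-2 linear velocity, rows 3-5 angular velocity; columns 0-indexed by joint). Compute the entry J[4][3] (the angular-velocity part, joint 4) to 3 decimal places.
-0.436

axis z_3 = (-0.7891,-0.4356,0.4330); lever o_n−o_3 = (0.3189,-0.8365,2.0490)
cross product → J_v[:, 3] = (-0.5303,1.7551,0.7990)
J_ω[:, 3] = z_3
entry J[4][3] = -0.4356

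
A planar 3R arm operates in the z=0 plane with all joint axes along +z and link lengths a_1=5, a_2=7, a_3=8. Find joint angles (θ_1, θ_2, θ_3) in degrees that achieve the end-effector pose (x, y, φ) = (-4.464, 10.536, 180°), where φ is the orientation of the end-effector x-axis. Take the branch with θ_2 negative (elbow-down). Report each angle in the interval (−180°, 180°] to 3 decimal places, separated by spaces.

wrist centre = target − a_3·(cos φ, sin φ) = (3.5360, 10.5360)
cos θ_2 = (123.5106−5²−7²)/(2·5·7) = 0.7073; θ_2 = -44.9848° (elbow-down)
β = atan2(10.5360,3.5360) = 71.4477°; ψ = atan2(-4.9484,9.9511) = -26.4401°
θ_1 = β − ψ = 97.8878°
θ_3 = φ − θ_1 − θ_2 = 127.0970° (wrapped to (-180°,180°])

97.888 -44.985 127.097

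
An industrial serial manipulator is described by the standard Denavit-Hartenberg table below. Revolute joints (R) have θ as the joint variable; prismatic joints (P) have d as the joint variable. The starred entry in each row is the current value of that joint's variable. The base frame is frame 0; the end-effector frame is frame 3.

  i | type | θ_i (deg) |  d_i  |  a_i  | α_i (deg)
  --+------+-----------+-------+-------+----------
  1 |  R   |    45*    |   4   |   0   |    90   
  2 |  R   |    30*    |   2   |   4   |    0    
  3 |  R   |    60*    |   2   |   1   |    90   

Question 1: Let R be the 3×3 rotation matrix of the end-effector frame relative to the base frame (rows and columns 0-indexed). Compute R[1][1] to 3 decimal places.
-0.707

End-effector y-axis (col 1 of R) = (0.7071,-0.7071,0.0000)
R[1][1] = -0.7071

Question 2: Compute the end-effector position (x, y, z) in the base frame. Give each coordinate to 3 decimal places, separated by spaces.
5.278 -0.379 7.000

after link 1: o_1 = (0.0000, 0.0000, 4.0000)
after link 2: o_2 = (3.8637, 1.0353, 6.0000)
after link 3: o_3 = (5.2779, -0.3789, 7.0000)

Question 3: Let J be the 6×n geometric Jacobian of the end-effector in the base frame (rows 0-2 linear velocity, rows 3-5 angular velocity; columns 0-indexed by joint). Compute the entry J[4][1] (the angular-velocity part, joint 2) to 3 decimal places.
axis z_1 = (0.7071,-0.7071,0.0000); lever o_n−o_1 = (5.2779,-0.3789,3.0000)
cross product → J_v[:, 1] = (-2.1213,-2.1213,3.4641)
J_ω[:, 1] = z_1
entry J[4][1] = -0.7071

-0.707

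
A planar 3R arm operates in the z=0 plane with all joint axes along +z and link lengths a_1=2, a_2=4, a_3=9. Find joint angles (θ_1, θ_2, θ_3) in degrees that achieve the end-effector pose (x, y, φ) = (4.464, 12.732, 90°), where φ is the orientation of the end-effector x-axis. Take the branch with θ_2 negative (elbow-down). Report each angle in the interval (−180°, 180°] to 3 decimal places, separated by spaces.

60.006 -30.009 60.003

wrist centre = target − a_3·(cos φ, sin φ) = (4.4640, 3.7320)
cos θ_2 = (33.8551−2²−4²)/(2·2·4) = 0.8659; θ_2 = -30.0092° (elbow-down)
β = atan2(3.7320,4.4640) = 39.8963°; ψ = atan2(-2.0006,5.4638) = -20.1101°
θ_1 = β − ψ = 60.0065°
θ_3 = φ − θ_1 − θ_2 = 60.0027° (wrapped to (-180°,180°])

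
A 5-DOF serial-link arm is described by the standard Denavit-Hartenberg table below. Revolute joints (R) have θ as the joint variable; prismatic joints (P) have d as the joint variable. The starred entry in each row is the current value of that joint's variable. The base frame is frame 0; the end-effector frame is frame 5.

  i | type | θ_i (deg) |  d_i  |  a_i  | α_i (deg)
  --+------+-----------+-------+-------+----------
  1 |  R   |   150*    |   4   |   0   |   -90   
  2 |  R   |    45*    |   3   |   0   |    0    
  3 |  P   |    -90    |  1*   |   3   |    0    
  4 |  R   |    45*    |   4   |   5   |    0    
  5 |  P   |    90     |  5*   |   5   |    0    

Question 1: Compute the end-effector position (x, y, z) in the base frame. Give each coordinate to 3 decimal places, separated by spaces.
after link 1: o_1 = (0.0000, 0.0000, 4.0000)
after link 2: o_2 = (-1.5000, -2.5981, 4.0000)
after link 3: o_3 = (-3.8371, -2.4034, 6.1213)
after link 4: o_4 = (-10.1672, -3.3675, 6.1213)
after link 5: o_5 = (-12.6672, -7.6977, 1.1213)

-12.667 -7.698 1.121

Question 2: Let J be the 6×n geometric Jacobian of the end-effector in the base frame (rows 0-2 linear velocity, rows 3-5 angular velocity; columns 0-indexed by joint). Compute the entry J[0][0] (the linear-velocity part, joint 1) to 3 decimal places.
axis z_0 = ẑ; lever o_n−o_0 = (-12.6672,-7.6977,1.1213)
cross product → J_v[:, 0] = (7.6977,-12.6672,0.0000)
J_ω[:, 0] = z_0
entry J[0][0] = 7.6977

7.698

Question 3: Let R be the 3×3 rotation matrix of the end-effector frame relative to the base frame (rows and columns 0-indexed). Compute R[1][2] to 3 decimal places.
-0.866

End-effector z-axis (col 2 of R) = (-0.5000,-0.8660,0.0000)
R[1][2] = -0.8660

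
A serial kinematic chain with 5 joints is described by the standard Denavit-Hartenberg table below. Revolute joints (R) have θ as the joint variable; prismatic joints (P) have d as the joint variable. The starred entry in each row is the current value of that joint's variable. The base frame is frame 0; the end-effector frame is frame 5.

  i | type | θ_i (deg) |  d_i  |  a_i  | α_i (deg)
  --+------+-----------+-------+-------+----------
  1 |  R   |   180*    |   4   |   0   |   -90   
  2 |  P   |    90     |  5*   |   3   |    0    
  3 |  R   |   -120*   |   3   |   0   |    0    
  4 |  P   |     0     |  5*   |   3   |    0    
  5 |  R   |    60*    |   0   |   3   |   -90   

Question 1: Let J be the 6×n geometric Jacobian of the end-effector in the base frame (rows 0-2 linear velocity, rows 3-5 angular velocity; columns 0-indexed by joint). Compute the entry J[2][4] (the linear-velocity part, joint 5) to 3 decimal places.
axis z_4 = (-0.0000,-1.0000,0.0000); lever o_n−o_4 = (-2.5981,0.0000,-1.5000)
cross product → J_v[:, 4] = (1.5000,-0.0000,-2.5981)
J_ω[:, 4] = z_4
entry J[2][4] = -2.5981

-2.598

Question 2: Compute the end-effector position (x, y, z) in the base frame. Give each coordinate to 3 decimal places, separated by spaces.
after link 1: o_1 = (0.0000, 0.0000, 4.0000)
after link 2: o_2 = (-0.0000, -5.0000, 1.0000)
after link 3: o_3 = (-0.0000, -8.0000, 1.0000)
after link 4: o_4 = (-2.5981, -13.0000, 2.5000)
after link 5: o_5 = (-5.1962, -13.0000, 1.0000)

-5.196 -13.000 1.000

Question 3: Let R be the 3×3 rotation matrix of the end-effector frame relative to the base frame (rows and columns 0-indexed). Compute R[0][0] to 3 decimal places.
End-effector x-axis (col 0 of R) = (-0.8660,0.0000,-0.5000)
R[0][0] = -0.8660

-0.866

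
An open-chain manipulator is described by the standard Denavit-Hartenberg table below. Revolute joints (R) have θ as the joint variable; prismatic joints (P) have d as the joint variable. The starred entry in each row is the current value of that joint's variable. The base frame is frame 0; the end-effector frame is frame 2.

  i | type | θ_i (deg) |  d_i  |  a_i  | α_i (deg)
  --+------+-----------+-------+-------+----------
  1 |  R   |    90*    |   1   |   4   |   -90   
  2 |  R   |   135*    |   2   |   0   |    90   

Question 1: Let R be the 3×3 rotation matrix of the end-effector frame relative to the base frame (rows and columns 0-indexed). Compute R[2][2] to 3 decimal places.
End-effector z-axis (col 2 of R) = (-0.0000,0.7071,-0.7071)
R[2][2] = -0.7071

-0.707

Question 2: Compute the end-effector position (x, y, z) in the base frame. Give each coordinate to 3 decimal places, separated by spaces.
after link 1: o_1 = (0.0000, 4.0000, 1.0000)
after link 2: o_2 = (-2.0000, 4.0000, 1.0000)

-2.000 4.000 1.000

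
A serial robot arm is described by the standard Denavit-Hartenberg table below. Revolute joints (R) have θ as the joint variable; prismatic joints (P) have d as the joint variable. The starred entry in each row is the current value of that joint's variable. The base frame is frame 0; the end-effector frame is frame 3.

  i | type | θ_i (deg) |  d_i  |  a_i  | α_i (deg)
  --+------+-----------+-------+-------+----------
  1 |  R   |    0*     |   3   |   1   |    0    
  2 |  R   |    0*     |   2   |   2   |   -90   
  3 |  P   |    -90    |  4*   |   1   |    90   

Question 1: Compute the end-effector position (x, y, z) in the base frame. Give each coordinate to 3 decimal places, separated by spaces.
after link 1: o_1 = (1.0000, 0.0000, 3.0000)
after link 2: o_2 = (3.0000, 0.0000, 5.0000)
after link 3: o_3 = (3.0000, 4.0000, 6.0000)

3.000 4.000 6.000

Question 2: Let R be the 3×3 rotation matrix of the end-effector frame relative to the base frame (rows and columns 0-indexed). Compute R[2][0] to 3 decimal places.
End-effector x-axis (col 0 of R) = (0.0000,-0.0000,1.0000)
R[2][0] = 1.0000

1.000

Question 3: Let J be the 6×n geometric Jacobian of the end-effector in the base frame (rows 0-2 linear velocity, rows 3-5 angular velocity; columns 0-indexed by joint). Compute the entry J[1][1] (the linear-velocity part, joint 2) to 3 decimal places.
axis z_1 = (0.0000,0.0000,1.0000); lever o_n−o_1 = (2.0000,4.0000,3.0000)
cross product → J_v[:, 1] = (-4.0000,2.0000,0.0000)
J_ω[:, 1] = z_1
entry J[1][1] = 2.0000

2.000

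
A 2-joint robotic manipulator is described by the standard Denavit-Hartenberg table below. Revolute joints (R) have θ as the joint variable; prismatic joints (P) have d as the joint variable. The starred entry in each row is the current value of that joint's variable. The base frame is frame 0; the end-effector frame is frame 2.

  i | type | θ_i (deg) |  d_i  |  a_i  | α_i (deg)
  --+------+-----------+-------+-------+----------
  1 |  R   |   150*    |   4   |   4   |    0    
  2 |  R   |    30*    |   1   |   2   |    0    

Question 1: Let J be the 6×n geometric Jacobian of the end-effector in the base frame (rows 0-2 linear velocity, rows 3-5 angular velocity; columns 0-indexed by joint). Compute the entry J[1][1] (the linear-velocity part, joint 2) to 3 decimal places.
-2.000

axis z_1 = (0.0000,0.0000,1.0000); lever o_n−o_1 = (-2.0000,0.0000,1.0000)
cross product → J_v[:, 1] = (0.0000,-2.0000,0.0000)
J_ω[:, 1] = z_1
entry J[1][1] = -2.0000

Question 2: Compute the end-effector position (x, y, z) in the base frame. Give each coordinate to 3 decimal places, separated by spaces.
after link 1: o_1 = (-3.4641, 2.0000, 4.0000)
after link 2: o_2 = (-5.4641, 2.0000, 5.0000)

-5.464 2.000 5.000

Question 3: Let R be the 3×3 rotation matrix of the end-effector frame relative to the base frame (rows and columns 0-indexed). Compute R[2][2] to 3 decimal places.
End-effector z-axis (col 2 of R) = (0.0000,0.0000,1.0000)
R[2][2] = 1.0000

1.000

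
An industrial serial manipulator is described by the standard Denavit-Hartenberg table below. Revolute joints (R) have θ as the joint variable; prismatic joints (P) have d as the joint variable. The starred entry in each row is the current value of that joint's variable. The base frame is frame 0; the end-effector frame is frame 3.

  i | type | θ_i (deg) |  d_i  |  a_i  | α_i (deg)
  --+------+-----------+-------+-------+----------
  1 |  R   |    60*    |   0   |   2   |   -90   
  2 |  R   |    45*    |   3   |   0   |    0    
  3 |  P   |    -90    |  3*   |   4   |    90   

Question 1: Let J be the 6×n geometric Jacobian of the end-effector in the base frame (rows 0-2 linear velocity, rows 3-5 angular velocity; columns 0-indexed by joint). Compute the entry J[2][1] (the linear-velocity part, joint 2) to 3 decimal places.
-2.828

axis z_1 = (-0.8660,0.5000,0.0000); lever o_n−o_1 = (-3.7819,5.4495,2.8284)
cross product → J_v[:, 1] = (1.4142,2.4495,-2.8284)
J_ω[:, 1] = z_1
entry J[2][1] = -2.8284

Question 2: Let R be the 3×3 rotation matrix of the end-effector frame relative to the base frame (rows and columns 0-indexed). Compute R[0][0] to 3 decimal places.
End-effector x-axis (col 0 of R) = (0.3536,0.6124,0.7071)
R[0][0] = 0.3536

0.354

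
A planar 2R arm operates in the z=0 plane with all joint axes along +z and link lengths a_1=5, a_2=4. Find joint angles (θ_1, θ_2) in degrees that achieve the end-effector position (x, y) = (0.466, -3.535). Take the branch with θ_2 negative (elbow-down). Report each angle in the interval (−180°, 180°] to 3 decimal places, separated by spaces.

-30.005 -135.005

cos θ_2 = (12.7134−5²−4²)/(2·5·4) = -0.7072; θ_2 = -135.0048° (elbow-down)
β = atan2(-3.5350,0.4660) = -82.4903°; ψ = atan2(-2.8282,2.1713) = -52.4848°
θ_1 = β − ψ = -30.0055°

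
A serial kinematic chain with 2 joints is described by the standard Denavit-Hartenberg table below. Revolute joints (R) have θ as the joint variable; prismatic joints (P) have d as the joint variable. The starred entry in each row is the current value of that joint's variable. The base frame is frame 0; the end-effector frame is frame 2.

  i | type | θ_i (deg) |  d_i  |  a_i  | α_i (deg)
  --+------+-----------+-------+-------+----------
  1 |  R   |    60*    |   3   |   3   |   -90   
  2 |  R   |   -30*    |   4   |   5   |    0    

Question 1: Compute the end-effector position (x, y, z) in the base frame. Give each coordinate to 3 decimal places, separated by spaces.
0.201 8.348 5.500

after link 1: o_1 = (1.5000, 2.5981, 3.0000)
after link 2: o_2 = (0.2010, 8.3481, 5.5000)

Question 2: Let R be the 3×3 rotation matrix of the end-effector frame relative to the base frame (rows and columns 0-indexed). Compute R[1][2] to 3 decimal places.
0.500

End-effector z-axis (col 2 of R) = (-0.8660,0.5000,0.0000)
R[1][2] = 0.5000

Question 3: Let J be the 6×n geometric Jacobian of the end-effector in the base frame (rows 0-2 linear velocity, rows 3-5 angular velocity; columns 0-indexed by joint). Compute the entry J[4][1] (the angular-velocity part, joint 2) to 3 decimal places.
axis z_1 = (-0.8660,0.5000,0.0000); lever o_n−o_1 = (-1.2990,5.7500,2.5000)
cross product → J_v[:, 1] = (1.2500,2.1651,-4.3301)
J_ω[:, 1] = z_1
entry J[4][1] = 0.5000

0.500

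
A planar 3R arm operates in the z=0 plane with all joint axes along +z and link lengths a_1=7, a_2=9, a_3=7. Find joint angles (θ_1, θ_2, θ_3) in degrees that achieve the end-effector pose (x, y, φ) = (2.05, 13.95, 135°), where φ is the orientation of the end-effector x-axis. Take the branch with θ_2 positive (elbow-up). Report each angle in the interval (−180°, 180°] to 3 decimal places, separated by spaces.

0.002 90.000 44.998

wrist centre = target − a_3·(cos φ, sin φ) = (6.9997, 9.0003)
cos θ_2 = (130.0010−7²−9²)/(2·7·9) = 0.0000; θ_2 = 89.9995° (elbow-up)
β = atan2(9.0003,6.9997) = 52.1268°; ψ = atan2(9.0000,7.0001) = 52.1247°
θ_1 = β − ψ = 0.0021°
θ_3 = φ − θ_1 − θ_2 = 44.9984° (wrapped to (-180°,180°])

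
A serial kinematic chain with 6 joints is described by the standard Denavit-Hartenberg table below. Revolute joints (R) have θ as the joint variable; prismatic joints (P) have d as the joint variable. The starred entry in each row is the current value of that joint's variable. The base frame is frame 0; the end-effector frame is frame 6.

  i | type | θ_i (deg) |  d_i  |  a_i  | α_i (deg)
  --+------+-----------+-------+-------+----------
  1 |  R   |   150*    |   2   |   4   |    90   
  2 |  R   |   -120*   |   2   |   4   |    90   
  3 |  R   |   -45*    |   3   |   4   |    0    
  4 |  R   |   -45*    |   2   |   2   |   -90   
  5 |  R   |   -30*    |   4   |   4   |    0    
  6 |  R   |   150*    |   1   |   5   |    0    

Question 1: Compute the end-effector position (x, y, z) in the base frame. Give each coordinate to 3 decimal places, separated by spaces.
after link 1: o_1 = (-3.4641, 2.0000, 2.0000)
after link 2: o_2 = (-0.7321, 2.7321, -1.4641)
after link 3: o_3 = (1.3285, -1.7236, -2.4136)
after link 4: o_4 = (1.8285, -4.3217, -1.4136)
after link 5: o_5 = (3.3285, -9.1877, -3.8777)
after link 6: o_6 = (1.7639, -5.3976, -6.9088)

1.764 -5.398 -6.909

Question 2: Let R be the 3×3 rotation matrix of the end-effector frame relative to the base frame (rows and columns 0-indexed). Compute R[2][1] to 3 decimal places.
End-effector y-axis (col 1 of R) = (0.8080,0.5335,0.2500)
R[2][1] = 0.2500

0.250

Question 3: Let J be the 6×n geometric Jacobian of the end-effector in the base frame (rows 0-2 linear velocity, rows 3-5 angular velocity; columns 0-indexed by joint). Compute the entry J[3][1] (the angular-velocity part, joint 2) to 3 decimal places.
axis z_1 = (0.5000,0.8660,0.0000); lever o_n−o_1 = (5.2280,-7.3976,-8.9088)
cross product → J_v[:, 1] = (-7.7152,4.4544,-8.2264)
J_ω[:, 1] = z_1
entry J[3][1] = 0.5000

0.500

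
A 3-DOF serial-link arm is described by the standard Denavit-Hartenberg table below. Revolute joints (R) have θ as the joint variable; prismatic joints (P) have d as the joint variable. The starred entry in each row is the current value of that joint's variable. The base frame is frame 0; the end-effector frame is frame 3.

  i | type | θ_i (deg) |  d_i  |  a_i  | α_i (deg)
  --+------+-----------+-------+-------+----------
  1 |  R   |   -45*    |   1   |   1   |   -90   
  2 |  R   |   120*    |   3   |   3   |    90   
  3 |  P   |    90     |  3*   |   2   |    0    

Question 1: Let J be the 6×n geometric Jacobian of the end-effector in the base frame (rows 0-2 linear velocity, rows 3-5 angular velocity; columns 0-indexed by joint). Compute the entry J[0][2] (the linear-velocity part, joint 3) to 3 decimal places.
prismatic axis z_2 = (0.6124,-0.6124,-0.5000)
J_v[:, 2] = z_2; J_ω[:, 2] = (0,0,0)
entry J[0][2] = 0.6124

0.612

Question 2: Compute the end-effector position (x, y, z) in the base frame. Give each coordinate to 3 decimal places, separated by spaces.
5.019 2.052 -3.098

after link 1: o_1 = (0.7071, -0.7071, 1.0000)
after link 2: o_2 = (1.7678, 2.4749, -1.5981)
after link 3: o_3 = (5.0191, 2.0520, -3.0981)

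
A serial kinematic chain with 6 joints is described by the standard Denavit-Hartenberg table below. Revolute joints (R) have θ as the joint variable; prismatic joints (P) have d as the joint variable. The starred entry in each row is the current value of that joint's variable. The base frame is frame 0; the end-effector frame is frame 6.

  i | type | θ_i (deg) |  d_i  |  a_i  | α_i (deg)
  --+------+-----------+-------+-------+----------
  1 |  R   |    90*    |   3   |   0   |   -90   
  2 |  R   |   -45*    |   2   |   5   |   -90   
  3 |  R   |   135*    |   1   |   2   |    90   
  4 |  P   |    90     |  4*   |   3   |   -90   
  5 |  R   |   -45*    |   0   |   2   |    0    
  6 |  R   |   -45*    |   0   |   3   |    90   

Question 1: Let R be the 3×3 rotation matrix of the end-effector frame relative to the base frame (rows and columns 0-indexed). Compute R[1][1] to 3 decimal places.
End-effector y-axis (col 1 of R) = (-0.7071,0.5000,0.5000)
R[1][1] = 0.5000

0.500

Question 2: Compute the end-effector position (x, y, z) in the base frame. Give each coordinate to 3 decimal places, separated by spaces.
after link 1: o_1 = (0.0000, 0.0000, 3.0000)
after link 2: o_2 = (-2.0000, 3.5355, 6.5355)
after link 3: o_3 = (-0.5858, 3.2426, 4.8284)
after link 4: o_4 = (2.2426, 7.3640, 4.7071)
after link 5: o_5 = (3.2426, 9.0711, 4.4142)
after link 6: o_6 = (5.3640, 10.5711, 5.9142)

5.364 10.571 5.914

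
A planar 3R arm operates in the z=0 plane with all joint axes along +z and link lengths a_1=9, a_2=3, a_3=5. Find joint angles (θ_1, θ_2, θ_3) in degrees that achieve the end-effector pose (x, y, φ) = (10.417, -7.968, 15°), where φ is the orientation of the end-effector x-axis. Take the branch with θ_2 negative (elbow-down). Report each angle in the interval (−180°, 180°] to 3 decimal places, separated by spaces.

wrist centre = target − a_3·(cos φ, sin φ) = (5.5874, -9.2621)
cos θ_2 = (117.0051−9²−3²)/(2·9·3) = 0.5001; θ_2 = -59.9937° (elbow-down)
β = atan2(-9.2621,5.5874) = -58.8995°; ψ = atan2(-2.5979,10.5003) = -13.8967°
θ_1 = β − ψ = -45.0028°
θ_3 = φ − θ_1 − θ_2 = 119.9965° (wrapped to (-180°,180°])

-45.003 -59.994 119.997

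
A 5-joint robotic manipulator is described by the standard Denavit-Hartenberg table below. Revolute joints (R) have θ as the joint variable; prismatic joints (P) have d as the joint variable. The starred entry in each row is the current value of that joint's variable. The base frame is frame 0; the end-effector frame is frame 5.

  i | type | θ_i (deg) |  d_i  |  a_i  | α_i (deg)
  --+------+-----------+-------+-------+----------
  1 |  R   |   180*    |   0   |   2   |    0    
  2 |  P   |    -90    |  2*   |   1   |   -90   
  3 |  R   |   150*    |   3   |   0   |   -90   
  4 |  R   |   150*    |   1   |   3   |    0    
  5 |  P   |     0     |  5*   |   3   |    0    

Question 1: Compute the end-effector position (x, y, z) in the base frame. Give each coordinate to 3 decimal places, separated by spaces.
after link 1: o_1 = (-2.0000, 0.0000, 0.0000)
after link 2: o_2 = (-2.0000, 1.0000, 2.0000)
after link 3: o_3 = (-5.0000, 1.0000, 2.0000)
after link 4: o_4 = (-3.5000, 2.7500, 4.1651)
after link 5: o_5 = (-2.0000, 2.5000, 9.7942)

-2.000 2.500 9.794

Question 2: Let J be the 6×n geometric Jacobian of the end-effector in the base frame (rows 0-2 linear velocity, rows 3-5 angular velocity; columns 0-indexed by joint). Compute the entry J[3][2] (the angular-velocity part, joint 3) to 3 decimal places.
axis z_2 = (-1.0000,0.0000,0.0000); lever o_n−o_2 = (0.0000,1.5000,7.7942)
cross product → J_v[:, 2] = (0.0000,7.7942,-1.5000)
J_ω[:, 2] = z_2
entry J[3][2] = -1.0000

-1.000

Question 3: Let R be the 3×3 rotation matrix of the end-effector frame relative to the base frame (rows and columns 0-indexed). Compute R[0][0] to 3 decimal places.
0.500

End-effector x-axis (col 0 of R) = (0.5000,0.7500,0.4330)
R[0][0] = 0.5000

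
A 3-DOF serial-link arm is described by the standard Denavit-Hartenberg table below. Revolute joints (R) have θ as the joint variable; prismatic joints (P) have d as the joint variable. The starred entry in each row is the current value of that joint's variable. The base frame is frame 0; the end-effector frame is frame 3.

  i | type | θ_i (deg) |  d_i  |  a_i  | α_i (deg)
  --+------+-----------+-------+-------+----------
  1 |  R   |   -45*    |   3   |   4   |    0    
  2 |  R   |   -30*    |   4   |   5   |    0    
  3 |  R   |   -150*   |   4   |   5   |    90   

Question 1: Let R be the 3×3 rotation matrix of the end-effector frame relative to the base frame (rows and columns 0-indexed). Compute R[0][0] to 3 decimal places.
-0.707

End-effector x-axis (col 0 of R) = (-0.7071,0.7071,0.0000)
R[0][0] = -0.7071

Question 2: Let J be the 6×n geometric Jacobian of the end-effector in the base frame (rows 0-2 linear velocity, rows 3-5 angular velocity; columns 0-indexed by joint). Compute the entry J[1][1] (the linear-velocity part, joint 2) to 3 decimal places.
axis z_1 = (0.0000,0.0000,1.0000); lever o_n−o_1 = (-2.2414,-1.2941,8.0000)
cross product → J_v[:, 1] = (1.2941,-2.2414,0.0000)
J_ω[:, 1] = z_1
entry J[1][1] = -2.2414

-2.241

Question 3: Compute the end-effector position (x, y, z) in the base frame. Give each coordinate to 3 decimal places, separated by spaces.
0.587 -4.123 11.000

after link 1: o_1 = (2.8284, -2.8284, 3.0000)
after link 2: o_2 = (4.1225, -7.6581, 7.0000)
after link 3: o_3 = (0.5870, -4.1225, 11.0000)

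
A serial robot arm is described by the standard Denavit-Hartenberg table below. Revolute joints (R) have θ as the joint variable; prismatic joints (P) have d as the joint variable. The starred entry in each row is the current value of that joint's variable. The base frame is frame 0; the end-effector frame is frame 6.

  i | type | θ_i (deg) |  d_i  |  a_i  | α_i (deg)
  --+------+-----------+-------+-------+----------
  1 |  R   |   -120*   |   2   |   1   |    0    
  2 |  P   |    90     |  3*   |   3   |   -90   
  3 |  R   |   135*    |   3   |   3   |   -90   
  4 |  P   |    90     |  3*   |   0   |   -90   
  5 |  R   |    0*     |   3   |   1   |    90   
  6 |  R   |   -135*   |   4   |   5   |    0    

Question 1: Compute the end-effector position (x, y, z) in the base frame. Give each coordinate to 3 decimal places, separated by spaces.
after link 1: o_1 = (-0.5000, -0.8660, 2.0000)
after link 2: o_2 = (2.0981, -2.3660, 5.0000)
after link 3: o_3 = (1.7610, 1.2927, 2.8787)
after link 4: o_4 = (-0.0762, 2.3534, 5.0000)
after link 5: o_5 = (1.2610, 0.4267, 7.1213)
after link 6: o_6 = (-1.5858, 6.1528, 7.4497)

-1.586 6.153 7.450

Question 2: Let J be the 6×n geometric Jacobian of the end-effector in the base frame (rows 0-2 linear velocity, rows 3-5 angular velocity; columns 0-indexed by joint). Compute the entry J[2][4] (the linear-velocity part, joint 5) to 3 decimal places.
axis z_4 = (0.6124,-0.3536,0.7071); lever o_n−o_4 = (-1.5097,3.7994,2.4497)
cross product → J_v[:, 4] = (-3.5527,-2.5677,1.7929)
J_ω[:, 4] = z_4
entry J[2][4] = 1.7929

1.793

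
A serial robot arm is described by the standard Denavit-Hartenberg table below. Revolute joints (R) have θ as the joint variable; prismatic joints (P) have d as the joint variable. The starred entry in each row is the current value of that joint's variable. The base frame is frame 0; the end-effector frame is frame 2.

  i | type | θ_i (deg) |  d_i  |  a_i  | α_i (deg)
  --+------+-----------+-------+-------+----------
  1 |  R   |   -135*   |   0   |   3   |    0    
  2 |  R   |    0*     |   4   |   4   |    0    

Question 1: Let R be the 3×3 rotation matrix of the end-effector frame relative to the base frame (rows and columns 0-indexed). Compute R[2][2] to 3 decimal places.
1.000

End-effector z-axis (col 2 of R) = (0.0000,0.0000,1.0000)
R[2][2] = 1.0000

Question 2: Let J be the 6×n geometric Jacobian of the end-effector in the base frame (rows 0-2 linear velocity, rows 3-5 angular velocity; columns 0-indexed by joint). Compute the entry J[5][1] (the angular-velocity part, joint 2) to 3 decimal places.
axis z_1 = (0.0000,0.0000,1.0000); lever o_n−o_1 = (-2.8284,-2.8284,4.0000)
cross product → J_v[:, 1] = (2.8284,-2.8284,0.0000)
J_ω[:, 1] = z_1
entry J[5][1] = 1.0000

1.000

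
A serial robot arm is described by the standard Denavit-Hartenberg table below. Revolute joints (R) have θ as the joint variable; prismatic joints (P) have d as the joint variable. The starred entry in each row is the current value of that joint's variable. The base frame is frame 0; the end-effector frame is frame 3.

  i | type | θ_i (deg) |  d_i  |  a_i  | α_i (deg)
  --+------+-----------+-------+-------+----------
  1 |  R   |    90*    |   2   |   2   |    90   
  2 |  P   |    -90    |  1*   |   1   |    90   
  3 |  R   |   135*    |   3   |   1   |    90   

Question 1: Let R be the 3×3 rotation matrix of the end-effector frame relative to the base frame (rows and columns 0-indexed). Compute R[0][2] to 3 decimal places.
0.707

End-effector z-axis (col 2 of R) = (0.7071,-0.0000,-0.7071)
R[0][2] = 0.7071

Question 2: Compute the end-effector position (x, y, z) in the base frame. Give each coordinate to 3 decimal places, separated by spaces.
after link 1: o_1 = (0.0000, 2.0000, 2.0000)
after link 2: o_2 = (1.0000, 2.0000, 1.0000)
after link 3: o_3 = (1.7071, -1.0000, 1.7071)

1.707 -1.000 1.707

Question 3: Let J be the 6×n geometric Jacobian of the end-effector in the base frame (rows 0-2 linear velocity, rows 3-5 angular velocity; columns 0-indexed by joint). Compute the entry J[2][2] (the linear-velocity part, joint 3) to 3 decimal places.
axis z_2 = (0.0000,-1.0000,-0.0000); lever o_n−o_2 = (0.7071,-3.0000,0.7071)
cross product → J_v[:, 2] = (-0.7071,-0.0000,0.7071)
J_ω[:, 2] = z_2
entry J[2][2] = 0.7071

0.707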